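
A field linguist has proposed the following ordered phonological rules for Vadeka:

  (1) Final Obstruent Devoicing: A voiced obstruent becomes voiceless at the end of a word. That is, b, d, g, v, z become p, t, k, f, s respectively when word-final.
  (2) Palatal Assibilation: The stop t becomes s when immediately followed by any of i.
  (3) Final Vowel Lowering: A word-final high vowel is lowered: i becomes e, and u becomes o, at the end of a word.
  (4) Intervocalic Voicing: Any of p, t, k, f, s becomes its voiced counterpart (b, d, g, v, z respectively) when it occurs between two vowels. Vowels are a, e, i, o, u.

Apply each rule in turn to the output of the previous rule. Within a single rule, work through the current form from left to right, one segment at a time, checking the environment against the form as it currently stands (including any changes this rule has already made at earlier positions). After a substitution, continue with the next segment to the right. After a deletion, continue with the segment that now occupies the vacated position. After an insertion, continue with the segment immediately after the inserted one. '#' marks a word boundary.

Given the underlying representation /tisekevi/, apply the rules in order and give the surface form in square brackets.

[sizegeve]

(1) Final Obstruent Devoicing: no change — [tisekevi]
(2) Palatal Assibilation: [tisekevi] → [sisekevi]
(3) Final Vowel Lowering: [sisekevi] → [sisekeve]
(4) Intervocalic Voicing: [sisekeve] → [sizegeve]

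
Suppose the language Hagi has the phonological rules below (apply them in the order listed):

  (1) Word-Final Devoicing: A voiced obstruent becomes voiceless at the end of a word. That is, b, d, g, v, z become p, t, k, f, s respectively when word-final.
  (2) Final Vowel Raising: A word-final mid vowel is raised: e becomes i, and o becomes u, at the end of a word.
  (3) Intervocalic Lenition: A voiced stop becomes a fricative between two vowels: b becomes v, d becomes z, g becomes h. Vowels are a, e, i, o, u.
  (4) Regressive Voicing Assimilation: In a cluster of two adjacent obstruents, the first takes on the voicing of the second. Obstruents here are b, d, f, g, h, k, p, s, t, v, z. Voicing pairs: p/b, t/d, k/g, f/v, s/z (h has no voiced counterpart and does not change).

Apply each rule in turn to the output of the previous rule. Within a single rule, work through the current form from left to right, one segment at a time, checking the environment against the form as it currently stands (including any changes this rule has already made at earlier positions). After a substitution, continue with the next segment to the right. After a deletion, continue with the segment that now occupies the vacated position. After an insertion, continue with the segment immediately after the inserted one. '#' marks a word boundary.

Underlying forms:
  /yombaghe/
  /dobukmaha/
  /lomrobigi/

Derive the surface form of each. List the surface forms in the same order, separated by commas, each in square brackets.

/yombaghe/:
  (1) Word-Final Devoicing: no change — [yombaghe]
  (2) Final Vowel Raising: [yombaghe] → [yombaghi]
  (3) Intervocalic Lenition: no change — [yombaghi]
  (4) Regressive Voicing Assimilation: [yombaghi] → [yombakhi]
/dobukmaha/:
  (1) Word-Final Devoicing: no change — [dobukmaha]
  (2) Final Vowel Raising: no change — [dobukmaha]
  (3) Intervocalic Lenition: [dobukmaha] → [dovukmaha]
  (4) Regressive Voicing Assimilation: no change — [dovukmaha]
/lomrobigi/:
  (1) Word-Final Devoicing: no change — [lomrobigi]
  (2) Final Vowel Raising: no change — [lomrobigi]
  (3) Intervocalic Lenition: [lomrobigi] → [lomrovihi]
  (4) Regressive Voicing Assimilation: no change — [lomrovihi]

[yombakhi], [dovukmaha], [lomrovihi]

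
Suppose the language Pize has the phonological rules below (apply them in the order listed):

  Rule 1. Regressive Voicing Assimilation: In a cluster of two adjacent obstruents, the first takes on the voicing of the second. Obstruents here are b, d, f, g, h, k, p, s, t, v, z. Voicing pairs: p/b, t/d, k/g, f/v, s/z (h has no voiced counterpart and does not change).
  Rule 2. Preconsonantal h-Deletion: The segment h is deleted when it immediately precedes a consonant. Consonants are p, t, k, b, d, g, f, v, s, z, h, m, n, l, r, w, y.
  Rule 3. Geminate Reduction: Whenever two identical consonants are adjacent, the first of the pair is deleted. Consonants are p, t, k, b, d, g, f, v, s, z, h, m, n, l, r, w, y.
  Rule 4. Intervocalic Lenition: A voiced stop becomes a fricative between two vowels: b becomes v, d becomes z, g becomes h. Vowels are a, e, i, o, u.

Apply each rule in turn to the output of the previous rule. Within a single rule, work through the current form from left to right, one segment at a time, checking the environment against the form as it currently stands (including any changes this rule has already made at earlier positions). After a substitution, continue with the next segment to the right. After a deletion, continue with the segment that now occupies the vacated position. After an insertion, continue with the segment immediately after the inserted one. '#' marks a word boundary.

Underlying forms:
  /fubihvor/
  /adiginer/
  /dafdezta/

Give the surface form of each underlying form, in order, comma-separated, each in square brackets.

/fubihvor/:
  Rule 1 Regressive Voicing Assimilation: no change — [fubihvor]
  Rule 2 Preconsonantal h-Deletion: [fubihvor] → [fubivor]
  Rule 3 Geminate Reduction: no change — [fubivor]
  Rule 4 Intervocalic Lenition: [fubivor] → [fuvivor]
/adiginer/:
  Rule 1 Regressive Voicing Assimilation: no change — [adiginer]
  Rule 2 Preconsonantal h-Deletion: no change — [adiginer]
  Rule 3 Geminate Reduction: no change — [adiginer]
  Rule 4 Intervocalic Lenition: [adiginer] → [azihiner]
/dafdezta/:
  Rule 1 Regressive Voicing Assimilation: [dafdezta] → [davdesta]
  Rule 2 Preconsonantal h-Deletion: no change — [davdesta]
  Rule 3 Geminate Reduction: no change — [davdesta]
  Rule 4 Intervocalic Lenition: no change — [davdesta]

[fuvivor], [azihiner], [davdesta]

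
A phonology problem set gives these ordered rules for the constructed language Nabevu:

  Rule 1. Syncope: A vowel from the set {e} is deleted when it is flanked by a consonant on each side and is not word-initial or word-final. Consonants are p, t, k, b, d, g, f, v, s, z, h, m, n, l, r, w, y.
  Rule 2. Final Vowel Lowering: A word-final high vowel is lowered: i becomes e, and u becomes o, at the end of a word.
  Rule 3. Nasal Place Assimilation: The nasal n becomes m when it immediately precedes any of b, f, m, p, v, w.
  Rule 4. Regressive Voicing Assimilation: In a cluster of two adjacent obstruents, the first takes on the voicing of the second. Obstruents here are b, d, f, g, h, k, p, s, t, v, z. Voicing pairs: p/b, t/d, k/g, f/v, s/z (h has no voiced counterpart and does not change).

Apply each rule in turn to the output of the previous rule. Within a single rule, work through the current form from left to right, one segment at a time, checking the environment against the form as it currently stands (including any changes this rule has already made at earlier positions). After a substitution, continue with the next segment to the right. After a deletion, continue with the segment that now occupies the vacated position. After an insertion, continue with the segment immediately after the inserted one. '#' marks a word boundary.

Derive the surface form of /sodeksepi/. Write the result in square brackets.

Rule 1 Syncope: [sodeksepi] → [sodkspi]
Rule 2 Final Vowel Lowering: [sodkspi] → [sodkspe]
Rule 3 Nasal Place Assimilation: no change — [sodkspe]
Rule 4 Regressive Voicing Assimilation: [sodkspe] → [sotkspe]

[sotkspe]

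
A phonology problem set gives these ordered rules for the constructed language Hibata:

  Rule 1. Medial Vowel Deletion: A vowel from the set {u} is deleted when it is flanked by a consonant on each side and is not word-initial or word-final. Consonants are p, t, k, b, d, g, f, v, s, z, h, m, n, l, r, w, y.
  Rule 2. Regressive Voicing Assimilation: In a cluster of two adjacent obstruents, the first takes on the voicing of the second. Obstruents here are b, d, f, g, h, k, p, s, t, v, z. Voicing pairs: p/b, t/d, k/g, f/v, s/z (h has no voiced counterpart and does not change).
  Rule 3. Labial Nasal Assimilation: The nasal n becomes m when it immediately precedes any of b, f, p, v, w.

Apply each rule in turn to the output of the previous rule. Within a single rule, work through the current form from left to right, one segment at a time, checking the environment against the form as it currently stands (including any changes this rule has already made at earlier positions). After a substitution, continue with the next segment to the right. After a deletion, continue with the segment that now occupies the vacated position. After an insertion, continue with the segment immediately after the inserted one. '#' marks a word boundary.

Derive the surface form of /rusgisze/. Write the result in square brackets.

Rule 1 Medial Vowel Deletion: [rusgisze] → [rsgisze]
Rule 2 Regressive Voicing Assimilation: [rsgisze] → [rzgizze]
Rule 3 Labial Nasal Assimilation: no change — [rzgizze]

[rzgizze]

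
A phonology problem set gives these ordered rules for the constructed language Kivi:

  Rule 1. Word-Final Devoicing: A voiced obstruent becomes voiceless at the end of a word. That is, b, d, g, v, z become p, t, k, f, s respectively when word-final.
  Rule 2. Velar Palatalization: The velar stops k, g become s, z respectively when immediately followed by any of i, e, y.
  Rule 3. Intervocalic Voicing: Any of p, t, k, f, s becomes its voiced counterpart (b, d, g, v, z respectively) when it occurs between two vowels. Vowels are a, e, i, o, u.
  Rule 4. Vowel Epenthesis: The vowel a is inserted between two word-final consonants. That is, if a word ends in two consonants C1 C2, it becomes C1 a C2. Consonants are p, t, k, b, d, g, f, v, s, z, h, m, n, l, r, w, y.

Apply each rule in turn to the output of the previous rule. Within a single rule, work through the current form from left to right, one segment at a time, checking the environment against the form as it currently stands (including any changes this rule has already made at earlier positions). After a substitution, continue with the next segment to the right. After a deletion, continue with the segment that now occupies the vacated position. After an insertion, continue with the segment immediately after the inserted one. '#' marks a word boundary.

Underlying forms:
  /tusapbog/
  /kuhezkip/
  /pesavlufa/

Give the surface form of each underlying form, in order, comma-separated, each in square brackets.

/tusapbog/:
  Rule 1 Word-Final Devoicing: [tusapbog] → [tusapbok]
  Rule 2 Velar Palatalization: no change — [tusapbok]
  Rule 3 Intervocalic Voicing: [tusapbok] → [tuzapbok]
  Rule 4 Vowel Epenthesis: no change — [tuzapbok]
/kuhezkip/:
  Rule 1 Word-Final Devoicing: no change — [kuhezkip]
  Rule 2 Velar Palatalization: [kuhezkip] → [kuhezsip]
  Rule 3 Intervocalic Voicing: no change — [kuhezsip]
  Rule 4 Vowel Epenthesis: no change — [kuhezsip]
/pesavlufa/:
  Rule 1 Word-Final Devoicing: no change — [pesavlufa]
  Rule 2 Velar Palatalization: no change — [pesavlufa]
  Rule 3 Intervocalic Voicing: [pesavlufa] → [pezavluva]
  Rule 4 Vowel Epenthesis: no change — [pezavluva]

[tuzapbok], [kuhezsip], [pezavluva]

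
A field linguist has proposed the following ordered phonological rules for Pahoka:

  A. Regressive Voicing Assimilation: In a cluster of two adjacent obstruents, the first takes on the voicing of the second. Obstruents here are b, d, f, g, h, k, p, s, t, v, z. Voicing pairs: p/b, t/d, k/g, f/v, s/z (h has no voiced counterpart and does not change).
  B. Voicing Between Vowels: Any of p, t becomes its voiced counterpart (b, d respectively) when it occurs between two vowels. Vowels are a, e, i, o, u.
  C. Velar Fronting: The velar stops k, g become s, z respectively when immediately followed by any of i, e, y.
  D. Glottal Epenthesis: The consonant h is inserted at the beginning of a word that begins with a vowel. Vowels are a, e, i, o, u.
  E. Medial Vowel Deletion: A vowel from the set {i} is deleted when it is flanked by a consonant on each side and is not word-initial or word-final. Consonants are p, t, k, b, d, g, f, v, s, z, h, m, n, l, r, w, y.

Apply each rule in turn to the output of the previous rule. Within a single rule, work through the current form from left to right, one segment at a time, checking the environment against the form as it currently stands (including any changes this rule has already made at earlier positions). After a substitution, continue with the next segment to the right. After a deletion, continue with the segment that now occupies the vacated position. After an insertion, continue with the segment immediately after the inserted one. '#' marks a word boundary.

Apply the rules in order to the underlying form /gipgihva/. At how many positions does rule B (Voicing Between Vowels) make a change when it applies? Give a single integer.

A Regressive Voicing Assimilation: [gipgihva] → [gibgihva]
B Voicing Between Vowels: no change — [gibgihva]
C Velar Fronting: [gibgihva] → [zibzihva]
D Glottal Epenthesis: no change — [zibzihva]
E Medial Vowel Deletion: [zibzihva] → [zbzhva]
Rule B changed 0 position(s).

0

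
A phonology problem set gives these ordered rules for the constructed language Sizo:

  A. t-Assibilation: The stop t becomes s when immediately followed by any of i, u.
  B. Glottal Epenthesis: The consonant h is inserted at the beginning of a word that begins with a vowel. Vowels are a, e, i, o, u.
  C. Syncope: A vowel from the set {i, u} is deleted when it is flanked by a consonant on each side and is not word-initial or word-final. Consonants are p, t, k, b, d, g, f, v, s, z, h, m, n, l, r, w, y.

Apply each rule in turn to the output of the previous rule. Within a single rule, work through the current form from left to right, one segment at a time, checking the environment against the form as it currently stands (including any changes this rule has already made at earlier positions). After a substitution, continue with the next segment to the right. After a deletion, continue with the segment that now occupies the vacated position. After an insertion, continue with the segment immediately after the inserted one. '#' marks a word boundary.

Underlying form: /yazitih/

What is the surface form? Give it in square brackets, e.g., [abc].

A t-Assibilation: [yazitih] → [yazisih]
B Glottal Epenthesis: no change — [yazisih]
C Syncope: [yazisih] → [yazsh]

[yazsh]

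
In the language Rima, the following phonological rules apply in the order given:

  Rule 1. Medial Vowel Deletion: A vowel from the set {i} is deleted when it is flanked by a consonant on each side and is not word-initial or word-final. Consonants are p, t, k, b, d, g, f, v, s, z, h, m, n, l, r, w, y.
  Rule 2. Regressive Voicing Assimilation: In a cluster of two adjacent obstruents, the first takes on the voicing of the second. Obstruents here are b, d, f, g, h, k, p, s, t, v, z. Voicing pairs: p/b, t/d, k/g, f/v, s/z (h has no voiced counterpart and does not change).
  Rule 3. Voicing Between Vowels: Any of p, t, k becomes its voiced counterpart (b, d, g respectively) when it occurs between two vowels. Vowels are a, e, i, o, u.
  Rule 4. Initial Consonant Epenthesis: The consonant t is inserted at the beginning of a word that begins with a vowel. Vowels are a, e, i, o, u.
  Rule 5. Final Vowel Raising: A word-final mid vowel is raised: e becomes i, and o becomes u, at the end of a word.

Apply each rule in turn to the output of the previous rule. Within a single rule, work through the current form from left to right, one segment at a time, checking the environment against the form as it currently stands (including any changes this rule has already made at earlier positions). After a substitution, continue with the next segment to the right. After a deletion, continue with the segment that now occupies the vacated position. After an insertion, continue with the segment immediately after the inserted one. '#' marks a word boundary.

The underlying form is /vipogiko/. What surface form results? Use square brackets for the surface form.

[fpokku]

Rule 1 Medial Vowel Deletion: [vipogiko] → [vpogko]
Rule 2 Regressive Voicing Assimilation: [vpogko] → [fpokko]
Rule 3 Voicing Between Vowels: no change — [fpokko]
Rule 4 Initial Consonant Epenthesis: no change — [fpokko]
Rule 5 Final Vowel Raising: [fpokko] → [fpokku]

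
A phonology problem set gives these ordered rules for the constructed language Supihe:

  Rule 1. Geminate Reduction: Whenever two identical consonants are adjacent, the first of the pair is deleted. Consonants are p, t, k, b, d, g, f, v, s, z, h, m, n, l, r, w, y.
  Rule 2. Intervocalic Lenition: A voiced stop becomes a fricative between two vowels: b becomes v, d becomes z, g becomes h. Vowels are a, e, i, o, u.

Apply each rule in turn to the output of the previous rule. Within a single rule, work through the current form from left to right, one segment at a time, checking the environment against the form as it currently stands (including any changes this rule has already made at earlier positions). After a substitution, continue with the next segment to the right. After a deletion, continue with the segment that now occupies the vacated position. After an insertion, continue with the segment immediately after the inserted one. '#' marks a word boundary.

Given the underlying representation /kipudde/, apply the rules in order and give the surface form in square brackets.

[kipuze]

Rule 1 Geminate Reduction: [kipudde] → [kipude]
Rule 2 Intervocalic Lenition: [kipude] → [kipuze]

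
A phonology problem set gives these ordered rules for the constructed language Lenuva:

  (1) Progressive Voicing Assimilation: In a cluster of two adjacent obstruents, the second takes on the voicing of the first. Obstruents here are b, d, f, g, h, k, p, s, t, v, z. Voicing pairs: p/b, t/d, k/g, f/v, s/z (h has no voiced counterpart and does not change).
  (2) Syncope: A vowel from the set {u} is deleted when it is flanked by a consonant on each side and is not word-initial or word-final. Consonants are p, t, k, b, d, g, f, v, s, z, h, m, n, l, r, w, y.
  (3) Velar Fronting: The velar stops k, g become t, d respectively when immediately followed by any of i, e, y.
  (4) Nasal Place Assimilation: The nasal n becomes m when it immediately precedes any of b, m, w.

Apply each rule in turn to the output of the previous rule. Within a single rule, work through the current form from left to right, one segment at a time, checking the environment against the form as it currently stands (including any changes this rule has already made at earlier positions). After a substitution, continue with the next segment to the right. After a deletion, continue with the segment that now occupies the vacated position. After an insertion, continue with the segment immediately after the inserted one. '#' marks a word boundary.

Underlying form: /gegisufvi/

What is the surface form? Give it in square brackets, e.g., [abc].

[dedisffi]

(1) Progressive Voicing Assimilation: [gegisufvi] → [gegisuffi]
(2) Syncope: [gegisuffi] → [gegisffi]
(3) Velar Fronting: [gegisffi] → [dedisffi]
(4) Nasal Place Assimilation: no change — [dedisffi]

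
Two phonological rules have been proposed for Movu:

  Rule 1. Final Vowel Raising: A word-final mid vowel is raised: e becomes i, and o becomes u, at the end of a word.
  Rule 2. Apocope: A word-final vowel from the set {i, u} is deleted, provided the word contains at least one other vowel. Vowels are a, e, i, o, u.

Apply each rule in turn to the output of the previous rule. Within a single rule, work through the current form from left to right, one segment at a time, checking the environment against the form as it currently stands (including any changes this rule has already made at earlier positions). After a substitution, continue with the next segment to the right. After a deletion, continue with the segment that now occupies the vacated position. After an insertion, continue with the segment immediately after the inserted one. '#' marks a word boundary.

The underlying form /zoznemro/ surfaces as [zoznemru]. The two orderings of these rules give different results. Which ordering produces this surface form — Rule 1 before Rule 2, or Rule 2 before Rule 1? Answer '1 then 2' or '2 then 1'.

2 then 1

Order 1 then 2:
  1 Final Vowel Raising: [zoznemro] → [zoznemru]
  2 Apocope: [zoznemru] → [zoznemr]
  result: [zoznemr]
Order 2 then 1:
  2 Apocope: no change — [zoznemro]
  1 Final Vowel Raising: [zoznemro] → [zoznemru]
  result: [zoznemru]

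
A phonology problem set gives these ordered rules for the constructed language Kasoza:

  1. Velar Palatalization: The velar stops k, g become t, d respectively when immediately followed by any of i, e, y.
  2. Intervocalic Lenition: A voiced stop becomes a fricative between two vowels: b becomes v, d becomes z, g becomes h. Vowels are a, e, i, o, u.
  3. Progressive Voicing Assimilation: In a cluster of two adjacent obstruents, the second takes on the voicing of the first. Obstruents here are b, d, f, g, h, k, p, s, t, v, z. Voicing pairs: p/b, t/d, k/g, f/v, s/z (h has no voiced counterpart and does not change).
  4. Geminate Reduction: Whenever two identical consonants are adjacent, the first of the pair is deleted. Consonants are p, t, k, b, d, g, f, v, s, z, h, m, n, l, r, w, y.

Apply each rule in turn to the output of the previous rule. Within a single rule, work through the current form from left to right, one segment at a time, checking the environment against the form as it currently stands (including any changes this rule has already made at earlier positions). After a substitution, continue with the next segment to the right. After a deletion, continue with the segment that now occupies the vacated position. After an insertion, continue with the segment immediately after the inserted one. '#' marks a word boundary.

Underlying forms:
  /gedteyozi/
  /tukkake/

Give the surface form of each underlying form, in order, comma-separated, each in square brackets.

/gedteyozi/:
  1 Velar Palatalization: [gedteyozi] → [dedteyozi]
  2 Intervocalic Lenition: no change — [dedteyozi]
  3 Progressive Voicing Assimilation: [dedteyozi] → [deddeyozi]
  4 Geminate Reduction: [deddeyozi] → [dedeyozi]
/tukkake/:
  1 Velar Palatalization: [tukkake] → [tukkate]
  2 Intervocalic Lenition: no change — [tukkate]
  3 Progressive Voicing Assimilation: no change — [tukkate]
  4 Geminate Reduction: [tukkate] → [tukate]

[dedeyozi], [tukate]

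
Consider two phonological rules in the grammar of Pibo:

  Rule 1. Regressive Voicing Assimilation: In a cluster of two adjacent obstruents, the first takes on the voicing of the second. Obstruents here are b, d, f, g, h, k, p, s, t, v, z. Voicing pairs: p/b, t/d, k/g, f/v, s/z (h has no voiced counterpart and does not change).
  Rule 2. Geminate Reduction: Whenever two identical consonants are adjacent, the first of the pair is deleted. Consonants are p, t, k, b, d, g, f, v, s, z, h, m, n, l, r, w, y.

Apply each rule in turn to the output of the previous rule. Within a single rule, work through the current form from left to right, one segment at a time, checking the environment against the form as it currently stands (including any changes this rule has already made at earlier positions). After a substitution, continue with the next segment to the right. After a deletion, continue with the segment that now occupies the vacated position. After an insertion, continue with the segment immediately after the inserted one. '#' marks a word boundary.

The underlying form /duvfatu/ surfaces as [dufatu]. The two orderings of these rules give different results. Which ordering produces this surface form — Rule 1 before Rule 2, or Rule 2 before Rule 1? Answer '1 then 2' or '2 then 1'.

1 then 2

Order 1 then 2:
  1 Regressive Voicing Assimilation: [duvfatu] → [duffatu]
  2 Geminate Reduction: [duffatu] → [dufatu]
  result: [dufatu]
Order 2 then 1:
  2 Geminate Reduction: no change — [duvfatu]
  1 Regressive Voicing Assimilation: [duvfatu] → [duffatu]
  result: [duffatu]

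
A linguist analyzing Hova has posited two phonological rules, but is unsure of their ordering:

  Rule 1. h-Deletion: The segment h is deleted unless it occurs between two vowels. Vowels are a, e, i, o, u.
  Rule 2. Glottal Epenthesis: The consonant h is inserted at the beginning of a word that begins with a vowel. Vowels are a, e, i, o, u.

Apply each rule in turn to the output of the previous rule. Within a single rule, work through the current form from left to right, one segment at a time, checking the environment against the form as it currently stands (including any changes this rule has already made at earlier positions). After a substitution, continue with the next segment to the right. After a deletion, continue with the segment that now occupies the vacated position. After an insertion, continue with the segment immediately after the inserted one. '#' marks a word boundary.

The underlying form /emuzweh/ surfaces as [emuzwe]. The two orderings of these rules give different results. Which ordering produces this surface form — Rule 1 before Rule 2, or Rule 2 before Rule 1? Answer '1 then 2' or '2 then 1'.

2 then 1

Order 1 then 2:
  1 h-Deletion: [emuzweh] → [emuzwe]
  2 Glottal Epenthesis: [emuzwe] → [hemuzwe]
  result: [hemuzwe]
Order 2 then 1:
  2 Glottal Epenthesis: [emuzweh] → [hemuzweh]
  1 h-Deletion: [hemuzweh] → [emuzwe]
  result: [emuzwe]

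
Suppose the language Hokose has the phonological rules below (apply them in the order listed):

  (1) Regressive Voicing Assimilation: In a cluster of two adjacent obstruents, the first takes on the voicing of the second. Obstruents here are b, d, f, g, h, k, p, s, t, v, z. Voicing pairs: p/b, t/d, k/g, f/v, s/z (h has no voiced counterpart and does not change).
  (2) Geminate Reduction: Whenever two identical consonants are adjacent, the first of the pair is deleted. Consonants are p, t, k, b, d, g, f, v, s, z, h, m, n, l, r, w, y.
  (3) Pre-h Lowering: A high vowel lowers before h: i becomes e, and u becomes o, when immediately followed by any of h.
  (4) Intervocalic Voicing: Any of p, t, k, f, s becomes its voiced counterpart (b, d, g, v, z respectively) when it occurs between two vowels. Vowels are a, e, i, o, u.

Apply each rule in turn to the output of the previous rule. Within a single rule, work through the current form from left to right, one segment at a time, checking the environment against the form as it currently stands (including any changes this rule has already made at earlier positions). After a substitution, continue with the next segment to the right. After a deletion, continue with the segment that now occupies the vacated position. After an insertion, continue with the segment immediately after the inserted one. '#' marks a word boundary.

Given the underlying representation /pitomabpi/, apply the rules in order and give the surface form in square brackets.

[pidomabi]

(1) Regressive Voicing Assimilation: [pitomabpi] → [pitomappi]
(2) Geminate Reduction: [pitomappi] → [pitomapi]
(3) Pre-h Lowering: no change — [pitomapi]
(4) Intervocalic Voicing: [pitomapi] → [pidomabi]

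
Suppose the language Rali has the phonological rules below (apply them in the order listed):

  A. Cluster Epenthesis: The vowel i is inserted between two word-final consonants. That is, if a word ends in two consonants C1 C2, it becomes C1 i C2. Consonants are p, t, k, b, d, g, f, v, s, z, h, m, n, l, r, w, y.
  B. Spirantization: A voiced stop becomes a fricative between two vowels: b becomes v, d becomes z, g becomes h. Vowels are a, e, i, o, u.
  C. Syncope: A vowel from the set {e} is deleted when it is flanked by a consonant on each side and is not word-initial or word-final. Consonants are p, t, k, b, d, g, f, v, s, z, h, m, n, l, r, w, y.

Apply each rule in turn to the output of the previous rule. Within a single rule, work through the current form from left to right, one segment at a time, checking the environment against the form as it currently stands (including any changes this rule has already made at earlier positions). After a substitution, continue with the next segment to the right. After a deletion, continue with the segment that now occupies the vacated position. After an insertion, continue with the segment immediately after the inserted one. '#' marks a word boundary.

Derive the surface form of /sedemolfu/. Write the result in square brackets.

A Cluster Epenthesis: no change — [sedemolfu]
B Spirantization: [sedemolfu] → [sezemolfu]
C Syncope: [sezemolfu] → [szmolfu]

[szmolfu]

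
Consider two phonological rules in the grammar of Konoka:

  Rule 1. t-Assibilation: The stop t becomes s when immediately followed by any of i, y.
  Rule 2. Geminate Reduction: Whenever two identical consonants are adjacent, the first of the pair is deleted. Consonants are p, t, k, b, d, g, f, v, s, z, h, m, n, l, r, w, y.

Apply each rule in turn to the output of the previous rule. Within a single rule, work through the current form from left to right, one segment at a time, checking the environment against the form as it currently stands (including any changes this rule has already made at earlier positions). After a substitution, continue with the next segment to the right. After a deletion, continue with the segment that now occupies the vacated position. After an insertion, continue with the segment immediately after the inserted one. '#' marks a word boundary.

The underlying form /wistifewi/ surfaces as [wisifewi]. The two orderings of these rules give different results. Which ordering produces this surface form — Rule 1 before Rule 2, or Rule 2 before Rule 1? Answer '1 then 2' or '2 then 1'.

Order 1 then 2:
  1 t-Assibilation: [wistifewi] → [wissifewi]
  2 Geminate Reduction: [wissifewi] → [wisifewi]
  result: [wisifewi]
Order 2 then 1:
  2 Geminate Reduction: no change — [wistifewi]
  1 t-Assibilation: [wistifewi] → [wissifewi]
  result: [wissifewi]

1 then 2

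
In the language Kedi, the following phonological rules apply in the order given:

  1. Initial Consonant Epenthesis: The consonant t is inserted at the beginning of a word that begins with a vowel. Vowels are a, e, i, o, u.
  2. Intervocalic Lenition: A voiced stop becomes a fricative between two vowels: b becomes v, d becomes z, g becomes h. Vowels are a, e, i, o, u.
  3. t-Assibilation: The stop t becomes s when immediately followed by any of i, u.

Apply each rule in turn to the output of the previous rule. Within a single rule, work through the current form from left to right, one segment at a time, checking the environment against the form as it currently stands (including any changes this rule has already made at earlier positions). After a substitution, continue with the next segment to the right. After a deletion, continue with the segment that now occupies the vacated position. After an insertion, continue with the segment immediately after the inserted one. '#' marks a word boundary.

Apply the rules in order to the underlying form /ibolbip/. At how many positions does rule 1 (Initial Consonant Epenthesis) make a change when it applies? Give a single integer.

1

1 Initial Consonant Epenthesis: [ibolbip] → [tibolbip]
2 Intervocalic Lenition: [tibolbip] → [tivolbip]
3 t-Assibilation: [tivolbip] → [sivolbip]
Rule 1 changed 1 position(s).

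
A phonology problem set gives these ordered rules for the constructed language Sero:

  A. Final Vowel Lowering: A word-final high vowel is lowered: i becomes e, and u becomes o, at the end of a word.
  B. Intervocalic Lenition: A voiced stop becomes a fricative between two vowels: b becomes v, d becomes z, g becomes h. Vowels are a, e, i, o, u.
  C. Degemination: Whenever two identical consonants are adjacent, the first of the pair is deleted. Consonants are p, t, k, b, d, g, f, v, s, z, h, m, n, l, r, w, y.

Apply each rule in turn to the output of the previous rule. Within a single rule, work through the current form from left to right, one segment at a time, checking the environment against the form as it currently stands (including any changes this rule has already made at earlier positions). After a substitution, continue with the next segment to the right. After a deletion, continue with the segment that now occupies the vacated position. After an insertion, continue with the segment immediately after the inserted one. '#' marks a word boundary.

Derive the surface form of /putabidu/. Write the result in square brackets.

[putavizo]

A Final Vowel Lowering: [putabidu] → [putabido]
B Intervocalic Lenition: [putabido] → [putavizo]
C Degemination: no change — [putavizo]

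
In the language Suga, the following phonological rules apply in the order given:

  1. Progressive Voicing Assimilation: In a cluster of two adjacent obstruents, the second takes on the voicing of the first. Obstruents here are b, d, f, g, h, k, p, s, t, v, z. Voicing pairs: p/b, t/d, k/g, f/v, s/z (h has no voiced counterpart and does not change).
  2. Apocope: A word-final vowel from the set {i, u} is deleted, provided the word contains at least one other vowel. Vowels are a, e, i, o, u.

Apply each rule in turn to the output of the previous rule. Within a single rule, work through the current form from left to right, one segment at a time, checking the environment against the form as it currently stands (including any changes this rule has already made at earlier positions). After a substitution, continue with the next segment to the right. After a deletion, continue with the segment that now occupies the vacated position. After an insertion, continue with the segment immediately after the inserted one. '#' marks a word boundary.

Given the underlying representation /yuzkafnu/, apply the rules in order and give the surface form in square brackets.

[yuzgafn]

1 Progressive Voicing Assimilation: [yuzkafnu] → [yuzgafnu]
2 Apocope: [yuzgafnu] → [yuzgafn]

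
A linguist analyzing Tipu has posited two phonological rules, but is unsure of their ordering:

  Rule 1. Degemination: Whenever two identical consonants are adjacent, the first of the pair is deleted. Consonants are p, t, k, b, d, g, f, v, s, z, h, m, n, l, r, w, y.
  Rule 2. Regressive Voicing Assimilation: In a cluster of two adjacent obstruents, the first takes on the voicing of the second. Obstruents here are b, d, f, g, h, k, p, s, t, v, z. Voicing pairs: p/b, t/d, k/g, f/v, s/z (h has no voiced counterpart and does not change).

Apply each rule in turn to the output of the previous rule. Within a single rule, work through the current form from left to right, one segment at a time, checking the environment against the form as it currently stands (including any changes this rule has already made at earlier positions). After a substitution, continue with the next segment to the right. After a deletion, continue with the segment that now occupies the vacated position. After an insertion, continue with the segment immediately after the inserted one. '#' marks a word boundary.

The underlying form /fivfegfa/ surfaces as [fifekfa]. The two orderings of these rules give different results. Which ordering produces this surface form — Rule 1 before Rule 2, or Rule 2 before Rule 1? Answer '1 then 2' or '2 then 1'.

2 then 1

Order 1 then 2:
  1 Degemination: no change — [fivfegfa]
  2 Regressive Voicing Assimilation: [fivfegfa] → [fiffekfa]
  result: [fiffekfa]
Order 2 then 1:
  2 Regressive Voicing Assimilation: [fivfegfa] → [fiffekfa]
  1 Degemination: [fiffekfa] → [fifekfa]
  result: [fifekfa]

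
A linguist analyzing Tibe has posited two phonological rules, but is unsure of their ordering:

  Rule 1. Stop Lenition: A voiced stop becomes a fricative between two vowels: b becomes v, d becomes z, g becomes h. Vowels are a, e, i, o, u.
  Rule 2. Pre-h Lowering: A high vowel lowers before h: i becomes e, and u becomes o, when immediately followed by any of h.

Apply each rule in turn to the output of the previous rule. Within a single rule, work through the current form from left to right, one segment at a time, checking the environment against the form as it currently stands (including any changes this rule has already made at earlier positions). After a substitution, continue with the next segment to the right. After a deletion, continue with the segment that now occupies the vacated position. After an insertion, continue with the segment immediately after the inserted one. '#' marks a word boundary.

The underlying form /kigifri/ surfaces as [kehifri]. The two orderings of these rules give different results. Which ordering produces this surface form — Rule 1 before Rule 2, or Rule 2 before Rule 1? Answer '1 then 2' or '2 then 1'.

Order 1 then 2:
  1 Stop Lenition: [kigifri] → [kihifri]
  2 Pre-h Lowering: [kihifri] → [kehifri]
  result: [kehifri]
Order 2 then 1:
  2 Pre-h Lowering: no change — [kigifri]
  1 Stop Lenition: [kigifri] → [kihifri]
  result: [kihifri]

1 then 2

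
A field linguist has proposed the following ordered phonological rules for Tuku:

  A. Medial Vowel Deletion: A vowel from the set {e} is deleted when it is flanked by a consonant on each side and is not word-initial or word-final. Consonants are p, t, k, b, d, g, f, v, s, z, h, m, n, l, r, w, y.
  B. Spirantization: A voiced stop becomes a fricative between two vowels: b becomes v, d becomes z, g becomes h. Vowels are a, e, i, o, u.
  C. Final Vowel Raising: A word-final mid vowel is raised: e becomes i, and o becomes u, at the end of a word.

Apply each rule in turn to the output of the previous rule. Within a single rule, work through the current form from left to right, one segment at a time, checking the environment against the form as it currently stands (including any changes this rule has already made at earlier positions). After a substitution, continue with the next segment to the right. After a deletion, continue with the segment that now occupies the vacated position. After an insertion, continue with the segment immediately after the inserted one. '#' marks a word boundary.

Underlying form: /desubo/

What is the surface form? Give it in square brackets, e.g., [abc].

[dsuvu]

A Medial Vowel Deletion: [desubo] → [dsubo]
B Spirantization: [dsubo] → [dsuvo]
C Final Vowel Raising: [dsuvo] → [dsuvu]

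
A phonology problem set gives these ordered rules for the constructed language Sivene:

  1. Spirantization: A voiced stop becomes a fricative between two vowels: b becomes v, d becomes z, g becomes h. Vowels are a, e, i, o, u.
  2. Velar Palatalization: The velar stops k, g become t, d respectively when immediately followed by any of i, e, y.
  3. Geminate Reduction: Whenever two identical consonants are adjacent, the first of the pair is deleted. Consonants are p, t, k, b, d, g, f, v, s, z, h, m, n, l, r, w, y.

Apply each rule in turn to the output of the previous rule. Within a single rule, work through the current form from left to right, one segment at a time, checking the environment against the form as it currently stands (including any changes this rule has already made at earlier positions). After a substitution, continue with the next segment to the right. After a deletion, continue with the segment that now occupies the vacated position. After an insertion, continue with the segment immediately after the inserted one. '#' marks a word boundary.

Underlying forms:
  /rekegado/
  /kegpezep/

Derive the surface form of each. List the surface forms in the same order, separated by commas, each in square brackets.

[retehazo], [tegpezep]

/rekegado/:
  1 Spirantization: [rekegado] → [rekehazo]
  2 Velar Palatalization: [rekehazo] → [retehazo]
  3 Geminate Reduction: no change — [retehazo]
/kegpezep/:
  1 Spirantization: no change — [kegpezep]
  2 Velar Palatalization: [kegpezep] → [tegpezep]
  3 Geminate Reduction: no change — [tegpezep]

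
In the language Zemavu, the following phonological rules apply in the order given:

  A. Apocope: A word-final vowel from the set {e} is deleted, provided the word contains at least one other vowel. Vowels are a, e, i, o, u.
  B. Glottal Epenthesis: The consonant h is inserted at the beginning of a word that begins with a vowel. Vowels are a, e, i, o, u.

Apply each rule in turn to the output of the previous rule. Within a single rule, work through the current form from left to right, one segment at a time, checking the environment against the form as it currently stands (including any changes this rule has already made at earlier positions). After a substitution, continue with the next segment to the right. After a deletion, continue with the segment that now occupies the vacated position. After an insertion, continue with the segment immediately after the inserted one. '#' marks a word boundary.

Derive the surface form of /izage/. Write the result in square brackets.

A Apocope: [izage] → [izag]
B Glottal Epenthesis: [izag] → [hizag]

[hizag]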